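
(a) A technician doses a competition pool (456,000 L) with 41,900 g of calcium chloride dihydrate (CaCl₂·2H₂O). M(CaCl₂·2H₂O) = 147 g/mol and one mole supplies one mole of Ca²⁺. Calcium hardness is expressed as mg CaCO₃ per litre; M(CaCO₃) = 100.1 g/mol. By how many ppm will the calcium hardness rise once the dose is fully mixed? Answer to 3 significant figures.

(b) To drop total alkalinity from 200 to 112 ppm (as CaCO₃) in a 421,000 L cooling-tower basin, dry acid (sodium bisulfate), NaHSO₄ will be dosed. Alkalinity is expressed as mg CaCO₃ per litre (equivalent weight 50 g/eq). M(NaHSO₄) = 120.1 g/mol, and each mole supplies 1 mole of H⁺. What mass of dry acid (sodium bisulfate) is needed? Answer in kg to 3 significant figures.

(a) 62.6 ppm; (b) 89.0 kg

(a) Moles of Ca²⁺: 41,900 g ÷ 147 g/mol = 285 mol.
(a) As CaCO₃: 285 mol × 100.1 g/mol = 28,530 g.
(a) Rise: 28,530 g / 456,000 L × 1000 = 62.57 mg/L.

(b) Alkalinity to neutralize: (200 − 112) = 88 mg/L as CaCO₃ × 421,000 L = 37,050 g as CaCO₃.
(b) Equivalents of H⁺ required: 37,050 ÷ 50 g/eq = 741 eq = 741 mol NaHSO₄.
(b) Mass of NaHSO₄: 741 × 120.1 = 88,990 g.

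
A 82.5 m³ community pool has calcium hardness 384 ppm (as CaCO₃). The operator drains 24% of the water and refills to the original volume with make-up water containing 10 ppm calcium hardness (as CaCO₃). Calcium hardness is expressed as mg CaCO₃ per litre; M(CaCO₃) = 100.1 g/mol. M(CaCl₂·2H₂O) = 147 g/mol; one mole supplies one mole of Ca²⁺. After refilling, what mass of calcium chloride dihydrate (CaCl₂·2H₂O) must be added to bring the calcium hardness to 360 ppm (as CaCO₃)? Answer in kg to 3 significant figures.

Volume: 82.5 m³ = 82,500 L.
After draining 24% and refilling: 384 × 0.76 + 10 × 0.24 = 294.24 ppm.
Deficit to target: 360 − 294.24 = 65.76 mg/L.
As CaCO₃: 65.76 mg/L × 82,500 L = 5425 g; ÷ 100.1 = 54.2 mol Ca²⁺.
Mass: 54.2 × 147 = 7967 g.

7.97 kg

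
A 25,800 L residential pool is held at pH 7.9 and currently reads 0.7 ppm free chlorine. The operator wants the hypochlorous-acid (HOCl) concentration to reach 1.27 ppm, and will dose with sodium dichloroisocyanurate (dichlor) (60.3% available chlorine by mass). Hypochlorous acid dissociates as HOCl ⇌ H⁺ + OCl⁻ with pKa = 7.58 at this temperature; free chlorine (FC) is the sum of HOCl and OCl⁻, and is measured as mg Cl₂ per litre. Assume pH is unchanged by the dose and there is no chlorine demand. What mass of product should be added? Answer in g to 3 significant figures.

[OCl⁻]/[HOCl] = 10^(pH − pKa) = 10^(7.9 − 7.58) = 2.089; fraction as HOCl = 1/(1 + 2.089) = 0.3237.
Free chlorine required for 1.27 ppm HOCl: 1.27 / 0.3237 = 3.923 ppm.
FC to add: 3.923 − 0.7 = 3.223 mg/L as Cl₂.
Cl₂ equivalent: 3.223 mg/L × 25,800 L = 83.16 g.
Product at 60.3% available Cl: 83.16 / 0.603 = 137.9 g.

138 g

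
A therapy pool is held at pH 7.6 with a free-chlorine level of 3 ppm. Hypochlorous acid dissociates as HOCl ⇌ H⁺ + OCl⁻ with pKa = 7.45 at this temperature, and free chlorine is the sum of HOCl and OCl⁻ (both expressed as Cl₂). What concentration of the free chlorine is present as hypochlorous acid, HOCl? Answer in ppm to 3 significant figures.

[OCl⁻]/[HOCl] = 10^(pH − pKa) = 10^(7.6 − 7.45) = 10^0.15 = 1.413.
Fraction as HOCl = 1 / (1 + 1.413) = 0.4145.
HOCl = 0.4145 × 3 ppm = 1.244 ppm.

1.24 ppm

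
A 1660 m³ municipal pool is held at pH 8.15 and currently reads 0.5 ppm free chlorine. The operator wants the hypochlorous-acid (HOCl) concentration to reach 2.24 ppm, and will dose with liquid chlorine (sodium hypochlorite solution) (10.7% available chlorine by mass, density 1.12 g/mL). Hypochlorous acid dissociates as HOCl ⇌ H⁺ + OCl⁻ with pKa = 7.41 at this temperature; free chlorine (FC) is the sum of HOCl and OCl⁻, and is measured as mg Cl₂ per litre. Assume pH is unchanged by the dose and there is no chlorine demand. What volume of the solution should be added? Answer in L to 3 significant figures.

195 L

Volume: 1660 m³ = 1,660,000 L.
[OCl⁻]/[HOCl] = 10^(pH − pKa) = 10^(8.15 − 7.41) = 5.495; fraction as HOCl = 1/(1 + 5.495) = 0.154.
Free chlorine required for 2.24 ppm HOCl: 2.24 / 0.154 = 14.55 ppm.
FC to add: 14.55 − 0.5 = 14.05 mg/L as Cl₂.
Cl₂ equivalent: 14.05 mg/L × 1,660,000 L = 23,320 g.
Product at 10.7% available Cl: 23,320 / 0.107 = 218,000 g.
Volume: 218,000 g ÷ 1.12 g/mL = 194,600 mL.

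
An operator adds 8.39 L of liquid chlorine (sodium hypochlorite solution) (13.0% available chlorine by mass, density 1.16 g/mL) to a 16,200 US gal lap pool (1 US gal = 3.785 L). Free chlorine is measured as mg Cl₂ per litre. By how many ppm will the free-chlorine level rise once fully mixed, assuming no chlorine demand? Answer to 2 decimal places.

20.63 ppm

Volume: 16,200 US gal × 3.785 L/gal = 61,317 L.
Mass of solution: 8.39 L × 1000 mL/L × 1.16 g/mL = 9732 g.
Available chlorine delivered: 9732 g × 0.13 = 1265 g as Cl₂.
Concentration rise: 1265 g / 61,317 L = 20.63 mg/L = 20.63 ppm.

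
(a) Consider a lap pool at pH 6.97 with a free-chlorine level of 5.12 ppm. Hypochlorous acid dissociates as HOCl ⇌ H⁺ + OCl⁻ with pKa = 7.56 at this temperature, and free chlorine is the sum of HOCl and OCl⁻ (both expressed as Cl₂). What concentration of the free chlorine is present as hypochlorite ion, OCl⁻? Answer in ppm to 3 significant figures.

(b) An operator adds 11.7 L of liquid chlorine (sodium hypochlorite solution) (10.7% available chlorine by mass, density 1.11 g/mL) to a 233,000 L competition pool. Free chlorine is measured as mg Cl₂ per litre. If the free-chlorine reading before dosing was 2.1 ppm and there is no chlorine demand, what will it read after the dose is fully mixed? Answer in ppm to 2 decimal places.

(a) [OCl⁻]/[HOCl] = 10^(pH − pKa) = 10^(6.97 − 7.56) = 10^-0.59 = 0.257.
(a) Fraction as HOCl = 1 / (1 + 0.257) = 0.7955.
(a) OCl⁻ = (1 − 0.7955) × 5.12 ppm = 1.047 ppm.

(b) Mass of solution: 11.7 L × 1000 mL/L × 1.11 g/mL = 12,990 g.
(b) Available chlorine delivered: 12,990 g × 0.107 = 1390 g as Cl₂.
(b) Concentration rise: 1390 g / 233,000 L = 5.964 mg/L = 5.96 ppm.
(b) Final FC: 2.1 + 5.96 = 8.06 ppm.

(a) 1.05 ppm; (b) 8.06 ppm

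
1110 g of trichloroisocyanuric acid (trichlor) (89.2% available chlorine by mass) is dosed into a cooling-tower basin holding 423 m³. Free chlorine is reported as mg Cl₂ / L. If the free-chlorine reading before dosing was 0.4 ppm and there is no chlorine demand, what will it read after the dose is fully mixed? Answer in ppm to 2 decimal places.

Volume: 423 m³ = 423,000 L.
Available chlorine delivered: 1110 g × 0.892 = 990.1 g as Cl₂.
Concentration rise: 990.1 g / 423,000 L = 2.341 mg/L = 2.34 ppm.
Final FC: 0.4 + 2.34 = 2.74 ppm.

2.74 ppm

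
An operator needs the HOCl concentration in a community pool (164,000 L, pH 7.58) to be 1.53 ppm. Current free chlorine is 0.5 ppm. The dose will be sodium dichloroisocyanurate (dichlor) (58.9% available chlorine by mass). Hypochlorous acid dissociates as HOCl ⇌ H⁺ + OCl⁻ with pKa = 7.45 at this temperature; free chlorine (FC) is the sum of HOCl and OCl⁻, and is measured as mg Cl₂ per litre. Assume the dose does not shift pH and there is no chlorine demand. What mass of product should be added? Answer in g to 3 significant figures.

861 g

[OCl⁻]/[HOCl] = 10^(pH − pKa) = 10^(7.58 − 7.45) = 1.349; fraction as HOCl = 1/(1 + 1.349) = 0.4257.
Free chlorine required for 1.53 ppm HOCl: 1.53 / 0.4257 = 3.594 ppm.
FC to add: 3.594 − 0.5 = 3.094 mg/L as Cl₂.
Cl₂ equivalent: 3.094 mg/L × 164,000 L = 507.4 g.
Product at 58.9% available Cl: 507.4 / 0.589 = 861.5 g.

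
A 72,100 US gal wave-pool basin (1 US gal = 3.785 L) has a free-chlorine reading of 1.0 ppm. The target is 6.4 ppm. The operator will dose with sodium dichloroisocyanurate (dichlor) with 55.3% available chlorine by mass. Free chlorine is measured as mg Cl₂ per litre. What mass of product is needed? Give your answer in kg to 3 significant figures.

2.66 kg

Volume: 72,100 US gal × 3.785 L/gal = 272,898 L.
Chlorine deficit: 6.4 − 1.0 = 5.4 ppm = 5.4 mg/L as Cl₂.
Cl₂ equivalent needed: 5.4 mg/L × 272,898 L = 1,474,000 mg = 1474 g.
Product at 55.3% available chlorine: 1474 / 0.553 = 2665 g.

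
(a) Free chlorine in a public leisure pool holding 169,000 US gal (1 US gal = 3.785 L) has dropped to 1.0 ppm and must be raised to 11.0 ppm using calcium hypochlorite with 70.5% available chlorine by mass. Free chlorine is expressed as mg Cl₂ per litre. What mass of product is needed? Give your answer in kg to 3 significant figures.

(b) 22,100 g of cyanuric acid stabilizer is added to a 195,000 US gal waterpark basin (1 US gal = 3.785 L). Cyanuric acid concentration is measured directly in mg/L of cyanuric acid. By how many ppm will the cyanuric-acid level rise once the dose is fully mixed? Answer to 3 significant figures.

(a) Volume: 169,000 US gal × 3.785 L/gal = 639,665 L.
(a) Chlorine deficit: 11.0 − 1.0 = 10 ppm = 10 mg/L as Cl₂.
(a) Cl₂ equivalent needed: 10 mg/L × 639,665 L = 6,397,000 mg = 6397 g.
(a) Product at 70.5% available chlorine: 6397 / 0.705 = 9073 g.

(b) Volume: 195,000 US gal × 3.785 L/gal = 738,075 L.
(b) Rise: 22,100 g / 738,075 L × 1000 = 29.94 mg/L.

(a) 9.07 kg; (b) 29.9 ppm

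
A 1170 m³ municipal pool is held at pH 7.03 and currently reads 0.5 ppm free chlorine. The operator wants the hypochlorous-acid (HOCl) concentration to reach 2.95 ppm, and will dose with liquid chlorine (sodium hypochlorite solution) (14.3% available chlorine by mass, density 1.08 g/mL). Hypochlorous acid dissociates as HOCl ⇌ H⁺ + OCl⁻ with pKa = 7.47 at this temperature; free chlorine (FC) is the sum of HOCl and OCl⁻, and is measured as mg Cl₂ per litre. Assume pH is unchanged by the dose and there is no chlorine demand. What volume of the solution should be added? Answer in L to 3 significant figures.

26.7 L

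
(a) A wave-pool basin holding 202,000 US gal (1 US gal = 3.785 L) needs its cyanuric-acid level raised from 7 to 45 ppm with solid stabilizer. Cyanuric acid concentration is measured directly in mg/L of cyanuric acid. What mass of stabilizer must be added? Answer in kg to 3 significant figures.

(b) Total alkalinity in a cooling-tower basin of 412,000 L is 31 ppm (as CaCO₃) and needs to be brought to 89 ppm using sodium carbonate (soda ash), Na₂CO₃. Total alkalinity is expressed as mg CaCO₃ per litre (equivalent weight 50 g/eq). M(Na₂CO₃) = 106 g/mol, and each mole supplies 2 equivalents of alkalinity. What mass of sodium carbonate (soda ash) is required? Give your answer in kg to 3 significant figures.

(a) 29.1 kg; (b) 25.3 kg

(a) Volume: 202,000 US gal × 3.785 L/gal = 764,570 L.
(a) CYA to add: (45 − 7) = 38 mg/L × 764,570 L = 29,050 g cyanuric acid.

(b) Alkalinity to add: (89 − 31) = 58 mg/L as CaCO₃ × 412,000 L = 23,900 g as CaCO₃.
(b) Equivalents: 23,900 g ÷ 50 g/eq = 477.9 eq.
(b) Each mole of Na₂CO₃ supplies 2 eq, so 477.9 / 2 = 239 mol.
(b) Mass: 239 mol × 106 g/mol = 25,330 g.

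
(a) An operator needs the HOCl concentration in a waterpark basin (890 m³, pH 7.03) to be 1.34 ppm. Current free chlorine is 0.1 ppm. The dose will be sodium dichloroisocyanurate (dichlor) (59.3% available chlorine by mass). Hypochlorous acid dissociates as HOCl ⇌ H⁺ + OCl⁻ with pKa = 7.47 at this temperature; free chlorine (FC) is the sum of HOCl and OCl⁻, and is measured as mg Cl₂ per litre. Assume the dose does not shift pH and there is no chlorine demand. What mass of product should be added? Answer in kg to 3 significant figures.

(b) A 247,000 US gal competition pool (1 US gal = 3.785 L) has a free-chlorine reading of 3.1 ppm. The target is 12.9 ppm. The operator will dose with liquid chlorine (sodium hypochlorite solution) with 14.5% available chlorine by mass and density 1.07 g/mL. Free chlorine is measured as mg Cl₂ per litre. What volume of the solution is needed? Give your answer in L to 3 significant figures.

(a) 2.59 kg; (b) 59.1 L

(a) Volume: 890 m³ = 890,000 L.
(a) [OCl⁻]/[HOCl] = 10^(pH − pKa) = 10^(7.03 − 7.47) = 0.3631; fraction as HOCl = 1/(1 + 0.3631) = 0.7336.
(a) Free chlorine required for 1.34 ppm HOCl: 1.34 / 0.7336 = 1.827 ppm.
(a) FC to add: 1.827 − 0.1 = 1.727 mg/L as Cl₂.
(a) Cl₂ equivalent: 1.727 mg/L × 890,000 L = 1537 g.
(a) Product at 59.3% available Cl: 1537 / 0.593 = 2591 g.

(b) Volume: 247,000 US gal × 3.785 L/gal = 934,895 L.
(b) Chlorine deficit: 12.9 − 3.1 = 9.8 ppm = 9.8 mg/L as Cl₂.
(b) Cl₂ equivalent needed: 9.8 mg/L × 934,895 L = 9,162,000 mg = 9162 g.
(b) Product at 14.5% available chlorine: 9162 / 0.145 = 63,190 g.
(b) Volume at density 1.07 g/mL: 63,190 g ÷ 1.07 g/mL = 59,050 mL.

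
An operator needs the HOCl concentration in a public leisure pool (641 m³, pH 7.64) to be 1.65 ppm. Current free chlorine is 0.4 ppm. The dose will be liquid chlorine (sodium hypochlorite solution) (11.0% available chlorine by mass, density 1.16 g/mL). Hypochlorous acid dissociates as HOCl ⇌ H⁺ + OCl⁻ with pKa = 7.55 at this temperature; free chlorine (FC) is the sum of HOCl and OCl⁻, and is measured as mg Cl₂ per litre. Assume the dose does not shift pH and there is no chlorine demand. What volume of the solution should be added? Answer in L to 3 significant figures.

16.5 L

Volume: 641 m³ = 641,000 L.
[OCl⁻]/[HOCl] = 10^(pH − pKa) = 10^(7.64 − 7.55) = 1.23; fraction as HOCl = 1/(1 + 1.23) = 0.4484.
Free chlorine required for 1.65 ppm HOCl: 1.65 / 0.4484 = 3.68 ppm.
FC to add: 3.68 − 0.4 = 3.28 mg/L as Cl₂.
Cl₂ equivalent: 3.28 mg/L × 641,000 L = 2102 g.
Product at 11.0% available Cl: 2102 / 0.11 = 19,110 g.
Volume: 19,110 g ÷ 1.16 g/mL = 16,480 mL.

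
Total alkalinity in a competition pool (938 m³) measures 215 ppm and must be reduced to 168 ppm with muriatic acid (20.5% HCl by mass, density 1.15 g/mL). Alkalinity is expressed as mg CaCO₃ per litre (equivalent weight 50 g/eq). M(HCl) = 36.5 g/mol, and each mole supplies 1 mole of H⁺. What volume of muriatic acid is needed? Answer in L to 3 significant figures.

Volume: 938 m³ = 938,000 L.
Alkalinity to neutralize: (215 − 168) = 47 mg/L as CaCO₃ × 938,000 L = 44,090 g as CaCO₃.
Equivalents of H⁺ required: 44,090 ÷ 50 g/eq = 881.7 eq = 881.7 mol HCl.
Mass of HCl: 881.7 × 36.5 = 32,180 g.
Mass of 20.5% solution: 32,180 / 0.205 = 157,000 g.
Volume: 157,000 g ÷ 1.15 g/mL = 136,500 mL.

137 L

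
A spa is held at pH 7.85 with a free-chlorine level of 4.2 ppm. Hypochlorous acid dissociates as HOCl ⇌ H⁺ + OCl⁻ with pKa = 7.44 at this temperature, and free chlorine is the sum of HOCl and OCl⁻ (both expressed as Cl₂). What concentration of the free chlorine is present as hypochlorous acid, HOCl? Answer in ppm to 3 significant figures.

[OCl⁻]/[HOCl] = 10^(pH − pKa) = 10^(7.85 − 7.44) = 10^0.41 = 2.57.
Fraction as HOCl = 1 / (1 + 2.57) = 0.2801.
HOCl = 0.2801 × 4.2 ppm = 1.176 ppm.

1.18 ppm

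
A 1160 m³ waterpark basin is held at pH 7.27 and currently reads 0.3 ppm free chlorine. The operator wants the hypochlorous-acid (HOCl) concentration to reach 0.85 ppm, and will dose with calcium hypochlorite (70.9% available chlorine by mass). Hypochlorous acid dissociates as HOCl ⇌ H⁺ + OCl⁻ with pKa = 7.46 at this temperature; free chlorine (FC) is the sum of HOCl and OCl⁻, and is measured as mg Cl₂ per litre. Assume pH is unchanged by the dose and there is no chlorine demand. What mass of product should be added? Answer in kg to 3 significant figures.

1.80 kg

Volume: 1160 m³ = 1,160,000 L.
[OCl⁻]/[HOCl] = 10^(pH − pKa) = 10^(7.27 − 7.46) = 0.6457; fraction as HOCl = 1/(1 + 0.6457) = 0.6077.
Free chlorine required for 0.85 ppm HOCl: 0.85 / 0.6077 = 1.399 ppm.
FC to add: 1.399 − 0.3 = 1.099 mg/L as Cl₂.
Cl₂ equivalent: 1.099 mg/L × 1,160,000 L = 1275 g.
Product at 70.9% available Cl: 1275 / 0.709 = 1798 g.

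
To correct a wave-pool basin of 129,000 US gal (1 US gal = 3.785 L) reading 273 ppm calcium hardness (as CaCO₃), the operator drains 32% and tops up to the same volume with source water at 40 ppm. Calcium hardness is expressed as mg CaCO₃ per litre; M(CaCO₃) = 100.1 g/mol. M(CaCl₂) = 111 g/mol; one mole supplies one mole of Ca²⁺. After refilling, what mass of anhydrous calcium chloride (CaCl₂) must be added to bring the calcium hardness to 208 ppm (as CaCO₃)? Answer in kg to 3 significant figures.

Volume: 129,000 US gal × 3.785 L/gal = 488,265 L.
After draining 32% and refilling: 273 × 0.68 + 40 × 0.32 = 198.44 ppm.
Deficit to target: 208 − 198.44 = 9.56 mg/L.
As CaCO₃: 9.56 mg/L × 488,265 L = 4668 g; ÷ 100.1 = 46.63 mol Ca²⁺.
Mass: 46.63 × 111 = 5176 g.

5.18 kg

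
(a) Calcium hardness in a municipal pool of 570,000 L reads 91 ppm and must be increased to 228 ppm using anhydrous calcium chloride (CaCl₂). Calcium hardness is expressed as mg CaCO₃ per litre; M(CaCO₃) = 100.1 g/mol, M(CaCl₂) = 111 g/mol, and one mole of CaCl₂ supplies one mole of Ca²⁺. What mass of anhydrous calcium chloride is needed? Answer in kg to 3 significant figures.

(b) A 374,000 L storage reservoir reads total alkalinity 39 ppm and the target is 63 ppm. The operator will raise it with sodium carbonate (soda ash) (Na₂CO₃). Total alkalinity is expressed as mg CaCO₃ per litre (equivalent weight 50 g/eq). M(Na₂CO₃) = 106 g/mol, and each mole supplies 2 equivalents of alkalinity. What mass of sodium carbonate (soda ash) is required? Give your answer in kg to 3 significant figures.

(a) Hardness to add: (228 − 91) = 137 mg/L as CaCO₃ × 570,000 L = 78,090 g as CaCO₃.
(a) Moles of Ca²⁺ (1 mol Ca²⁺ ≡ 1 mol CaCO₃): 78,090 / 100.1 g/mol = 780.1 mol.
(a) Mass of CaCl₂: 780.1 × 111 = 86,590 g.

(b) Alkalinity to add: (63 − 39) = 24 mg/L as CaCO₃ × 374,000 L = 8976 g as CaCO₃.
(b) Equivalents: 8976 g ÷ 50 g/eq = 179.5 eq.
(b) Each mole of Na₂CO₃ supplies 2 eq, so 179.5 / 2 = 89.76 mol.
(b) Mass: 89.76 mol × 106 g/mol = 9515 g.

(a) 86.6 kg; (b) 9.51 kg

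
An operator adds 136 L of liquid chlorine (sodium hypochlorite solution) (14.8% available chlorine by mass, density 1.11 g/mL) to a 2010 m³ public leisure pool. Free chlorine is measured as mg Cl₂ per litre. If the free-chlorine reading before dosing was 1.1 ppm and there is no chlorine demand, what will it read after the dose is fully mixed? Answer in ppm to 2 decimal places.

12.22 ppm

Volume: 2010 m³ = 2,010,000 L.
Mass of solution: 136 L × 1000 mL/L × 1.11 g/mL = 151,000 g.
Available chlorine delivered: 151,000 g × 0.148 = 22,340 g as Cl₂.
Concentration rise: 22,340 g / 2,010,000 L = 11.12 mg/L = 11.12 ppm.
Final FC: 1.1 + 11.12 = 12.22 ppm.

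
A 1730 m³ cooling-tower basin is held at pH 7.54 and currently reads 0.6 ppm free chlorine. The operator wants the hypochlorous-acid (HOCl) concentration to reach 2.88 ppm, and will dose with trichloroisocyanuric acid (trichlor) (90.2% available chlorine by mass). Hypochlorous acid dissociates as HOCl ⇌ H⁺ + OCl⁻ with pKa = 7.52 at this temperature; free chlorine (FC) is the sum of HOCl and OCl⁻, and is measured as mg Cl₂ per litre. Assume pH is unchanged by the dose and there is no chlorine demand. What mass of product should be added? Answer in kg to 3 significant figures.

10.2 kg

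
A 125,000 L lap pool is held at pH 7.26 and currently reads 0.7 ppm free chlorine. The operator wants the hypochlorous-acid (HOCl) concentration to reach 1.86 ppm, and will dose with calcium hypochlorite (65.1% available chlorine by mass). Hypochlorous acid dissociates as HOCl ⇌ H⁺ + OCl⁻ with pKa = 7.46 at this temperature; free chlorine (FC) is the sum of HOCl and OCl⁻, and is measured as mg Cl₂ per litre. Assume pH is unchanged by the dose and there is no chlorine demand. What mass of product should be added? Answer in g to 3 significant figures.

448 g

[OCl⁻]/[HOCl] = 10^(pH − pKa) = 10^(7.26 − 7.46) = 0.631; fraction as HOCl = 1/(1 + 0.631) = 0.6131.
Free chlorine required for 1.86 ppm HOCl: 1.86 / 0.6131 = 3.034 ppm.
FC to add: 3.034 − 0.7 = 2.334 mg/L as Cl₂.
Cl₂ equivalent: 2.334 mg/L × 125,000 L = 291.7 g.
Product at 65.1% available Cl: 291.7 / 0.651 = 448.1 g.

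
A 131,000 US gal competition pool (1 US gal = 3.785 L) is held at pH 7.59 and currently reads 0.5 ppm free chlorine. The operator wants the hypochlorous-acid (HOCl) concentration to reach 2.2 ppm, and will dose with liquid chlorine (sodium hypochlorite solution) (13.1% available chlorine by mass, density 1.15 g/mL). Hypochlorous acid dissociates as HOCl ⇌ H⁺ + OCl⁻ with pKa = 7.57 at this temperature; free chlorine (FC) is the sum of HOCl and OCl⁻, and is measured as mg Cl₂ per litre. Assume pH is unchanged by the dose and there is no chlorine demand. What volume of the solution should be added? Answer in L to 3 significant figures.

Volume: 131,000 US gal × 3.785 L/gal = 495,835 L.
[OCl⁻]/[HOCl] = 10^(pH − pKa) = 10^(7.59 − 7.57) = 1.047; fraction as HOCl = 1/(1 + 1.047) = 0.4885.
Free chlorine required for 2.2 ppm HOCl: 2.2 / 0.4885 = 4.504 ppm.
FC to add: 4.504 − 0.5 = 4.004 mg/L as Cl₂.
Cl₂ equivalent: 4.004 mg/L × 495,835 L = 1985 g.
Product at 13.1% available Cl: 1985 / 0.131 = 15,150 g.
Volume: 15,150 g ÷ 1.15 g/mL = 13,180 mL.

13.2 L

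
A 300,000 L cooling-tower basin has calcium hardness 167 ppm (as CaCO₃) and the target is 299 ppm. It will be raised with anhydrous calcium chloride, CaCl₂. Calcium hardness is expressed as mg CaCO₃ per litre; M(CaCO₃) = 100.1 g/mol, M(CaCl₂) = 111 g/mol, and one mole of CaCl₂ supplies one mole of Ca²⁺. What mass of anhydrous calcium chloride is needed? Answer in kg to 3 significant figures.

43.9 kg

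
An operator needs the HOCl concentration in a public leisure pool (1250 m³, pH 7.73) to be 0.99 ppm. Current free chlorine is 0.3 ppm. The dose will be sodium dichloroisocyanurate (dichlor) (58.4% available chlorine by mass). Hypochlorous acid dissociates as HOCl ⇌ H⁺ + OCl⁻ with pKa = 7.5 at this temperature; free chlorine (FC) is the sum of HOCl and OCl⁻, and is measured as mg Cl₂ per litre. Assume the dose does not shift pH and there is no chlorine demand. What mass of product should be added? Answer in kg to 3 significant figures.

Volume: 1250 m³ = 1,250,000 L.
[OCl⁻]/[HOCl] = 10^(pH − pKa) = 10^(7.73 − 7.5) = 1.698; fraction as HOCl = 1/(1 + 1.698) = 0.3706.
Free chlorine required for 0.99 ppm HOCl: 0.99 / 0.3706 = 2.671 ppm.
FC to add: 2.671 − 0.3 = 2.371 mg/L as Cl₂.
Cl₂ equivalent: 2.371 mg/L × 1,250,000 L = 2964 g.
Product at 58.4% available Cl: 2964 / 0.584 = 5075 g.

5.08 kg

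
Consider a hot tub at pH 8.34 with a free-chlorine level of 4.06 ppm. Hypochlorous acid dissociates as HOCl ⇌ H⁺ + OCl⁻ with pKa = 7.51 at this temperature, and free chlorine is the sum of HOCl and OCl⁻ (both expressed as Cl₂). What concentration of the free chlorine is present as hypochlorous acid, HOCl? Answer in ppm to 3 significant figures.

[OCl⁻]/[HOCl] = 10^(pH − pKa) = 10^(8.34 − 7.51) = 10^0.83 = 6.761.
Fraction as HOCl = 1 / (1 + 6.761) = 0.1289.
HOCl = 0.1289 × 4.06 ppm = 0.5231 ppm.

0.523 ppm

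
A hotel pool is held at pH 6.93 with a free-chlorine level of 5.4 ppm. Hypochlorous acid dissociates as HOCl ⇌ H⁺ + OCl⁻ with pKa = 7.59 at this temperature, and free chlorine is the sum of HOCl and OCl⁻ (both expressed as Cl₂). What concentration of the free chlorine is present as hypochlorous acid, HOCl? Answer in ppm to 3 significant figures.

4.43 ppm

[OCl⁻]/[HOCl] = 10^(pH − pKa) = 10^(6.93 − 7.59) = 10^-0.66 = 0.2188.
Fraction as HOCl = 1 / (1 + 0.2188) = 0.8205.
HOCl = 0.8205 × 5.4 ppm = 4.431 ppm.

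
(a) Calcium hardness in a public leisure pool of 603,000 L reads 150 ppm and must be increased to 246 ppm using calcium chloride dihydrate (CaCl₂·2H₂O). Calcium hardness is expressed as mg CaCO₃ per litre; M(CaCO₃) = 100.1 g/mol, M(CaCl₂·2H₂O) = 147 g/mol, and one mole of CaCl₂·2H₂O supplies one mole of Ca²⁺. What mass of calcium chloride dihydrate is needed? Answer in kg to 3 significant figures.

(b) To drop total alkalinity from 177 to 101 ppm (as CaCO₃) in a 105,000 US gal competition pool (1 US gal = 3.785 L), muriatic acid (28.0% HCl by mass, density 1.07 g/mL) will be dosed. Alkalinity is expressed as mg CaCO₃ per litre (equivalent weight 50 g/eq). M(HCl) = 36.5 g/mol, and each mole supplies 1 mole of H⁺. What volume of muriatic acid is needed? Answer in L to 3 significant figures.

(a) 85.0 kg; (b) 73.6 L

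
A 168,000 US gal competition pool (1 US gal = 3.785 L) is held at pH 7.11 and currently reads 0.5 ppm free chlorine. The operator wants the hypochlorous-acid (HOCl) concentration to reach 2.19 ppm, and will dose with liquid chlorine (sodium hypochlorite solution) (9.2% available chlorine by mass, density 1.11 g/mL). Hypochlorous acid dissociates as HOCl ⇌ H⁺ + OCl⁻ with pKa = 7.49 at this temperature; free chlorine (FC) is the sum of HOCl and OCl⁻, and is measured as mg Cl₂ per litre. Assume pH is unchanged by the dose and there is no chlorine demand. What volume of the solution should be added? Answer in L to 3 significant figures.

Volume: 168,000 US gal × 3.785 L/gal = 635,880 L.
[OCl⁻]/[HOCl] = 10^(pH − pKa) = 10^(7.11 − 7.49) = 0.4169; fraction as HOCl = 1/(1 + 0.4169) = 0.7058.
Free chlorine required for 2.19 ppm HOCl: 2.19 / 0.7058 = 3.103 ppm.
FC to add: 3.103 − 0.5 = 2.603 mg/L as Cl₂.
Cl₂ equivalent: 2.603 mg/L × 635,880 L = 1655 g.
Product at 9.2% available Cl: 1655 / 0.092 = 17,990 g.
Volume: 17,990 g ÷ 1.11 g/mL = 16,210 mL.

16.2 L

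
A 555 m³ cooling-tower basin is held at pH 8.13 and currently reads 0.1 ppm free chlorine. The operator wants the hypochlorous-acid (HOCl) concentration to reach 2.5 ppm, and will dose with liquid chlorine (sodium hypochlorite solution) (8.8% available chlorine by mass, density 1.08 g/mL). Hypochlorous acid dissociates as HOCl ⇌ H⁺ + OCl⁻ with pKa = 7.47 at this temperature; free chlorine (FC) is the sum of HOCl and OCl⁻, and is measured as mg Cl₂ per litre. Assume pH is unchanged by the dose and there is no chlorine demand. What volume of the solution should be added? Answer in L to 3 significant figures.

80.7 L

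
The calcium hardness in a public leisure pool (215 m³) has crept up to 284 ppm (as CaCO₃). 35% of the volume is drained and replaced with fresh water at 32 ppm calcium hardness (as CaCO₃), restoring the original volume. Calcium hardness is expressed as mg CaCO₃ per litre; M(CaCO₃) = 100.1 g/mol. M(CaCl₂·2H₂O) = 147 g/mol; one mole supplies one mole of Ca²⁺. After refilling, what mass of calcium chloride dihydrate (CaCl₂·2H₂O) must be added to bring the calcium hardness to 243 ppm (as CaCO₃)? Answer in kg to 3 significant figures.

14.9 kg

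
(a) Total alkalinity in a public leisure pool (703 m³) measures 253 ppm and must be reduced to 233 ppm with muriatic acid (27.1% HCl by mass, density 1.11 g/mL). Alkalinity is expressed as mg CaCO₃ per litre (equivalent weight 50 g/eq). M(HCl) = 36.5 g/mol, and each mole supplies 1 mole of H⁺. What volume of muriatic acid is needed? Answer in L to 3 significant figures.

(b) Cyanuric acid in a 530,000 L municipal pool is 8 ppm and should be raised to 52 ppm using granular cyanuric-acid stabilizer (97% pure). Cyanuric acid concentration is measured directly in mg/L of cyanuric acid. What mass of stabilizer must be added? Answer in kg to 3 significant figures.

(a) Volume: 703 m³ = 703,000 L.
(a) Alkalinity to neutralize: (253 − 233) = 20 mg/L as CaCO₃ × 703,000 L = 14,060 g as CaCO₃.
(a) Equivalents of H⁺ required: 14,060 ÷ 50 g/eq = 281.2 eq = 281.2 mol HCl.
(a) Mass of HCl: 281.2 × 36.5 = 10,260 g.
(a) Mass of 27.1% solution: 10,260 / 0.271 = 37,870 g.
(a) Volume: 37,870 g ÷ 1.11 g/mL = 34,120 mL.

(b) CYA to add: (52 − 8) = 44 mg/L × 530,000 L = 23,320 g cyanuric acid.
(b) At 97% purity: 23,320 / 0.97 = 24,040 g product.

(a) 34.1 L; (b) 24.0 kg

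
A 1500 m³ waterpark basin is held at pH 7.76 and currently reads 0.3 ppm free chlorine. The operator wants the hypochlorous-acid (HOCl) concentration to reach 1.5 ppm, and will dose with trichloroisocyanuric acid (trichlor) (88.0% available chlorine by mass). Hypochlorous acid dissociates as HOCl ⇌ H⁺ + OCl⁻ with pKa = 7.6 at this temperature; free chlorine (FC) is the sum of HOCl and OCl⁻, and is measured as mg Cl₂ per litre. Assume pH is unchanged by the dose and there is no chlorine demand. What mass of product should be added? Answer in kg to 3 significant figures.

Volume: 1500 m³ = 1,500,000 L.
[OCl⁻]/[HOCl] = 10^(pH − pKa) = 10^(7.76 − 7.6) = 1.445; fraction as HOCl = 1/(1 + 1.445) = 0.4089.
Free chlorine required for 1.5 ppm HOCl: 1.5 / 0.4089 = 3.668 ppm.
FC to add: 3.668 − 0.3 = 3.368 mg/L as Cl₂.
Cl₂ equivalent: 3.368 mg/L × 1,500,000 L = 5052 g.
Product at 88.0% available Cl: 5052 / 0.88 = 5741 g.

5.74 kg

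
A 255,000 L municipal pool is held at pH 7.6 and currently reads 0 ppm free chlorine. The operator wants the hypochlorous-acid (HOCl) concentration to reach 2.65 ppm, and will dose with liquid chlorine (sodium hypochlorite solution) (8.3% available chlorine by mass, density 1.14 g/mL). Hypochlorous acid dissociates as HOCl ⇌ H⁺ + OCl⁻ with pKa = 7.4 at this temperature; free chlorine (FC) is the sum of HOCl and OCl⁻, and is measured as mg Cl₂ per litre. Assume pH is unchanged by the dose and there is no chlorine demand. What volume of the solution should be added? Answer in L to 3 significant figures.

18.5 L

[OCl⁻]/[HOCl] = 10^(pH − pKa) = 10^(7.6 − 7.4) = 1.585; fraction as HOCl = 1/(1 + 1.585) = 0.3869.
Free chlorine required for 2.65 ppm HOCl: 2.65 / 0.3869 = 6.85 ppm.
FC to add: 6.85 − 0 = 6.85 mg/L as Cl₂.
Cl₂ equivalent: 6.85 mg/L × 255,000 L = 1747 g.
Product at 8.3% available Cl: 1747 / 0.083 = 21,050 g.
Volume: 21,050 g ÷ 1.14 g/mL = 18,460 mL.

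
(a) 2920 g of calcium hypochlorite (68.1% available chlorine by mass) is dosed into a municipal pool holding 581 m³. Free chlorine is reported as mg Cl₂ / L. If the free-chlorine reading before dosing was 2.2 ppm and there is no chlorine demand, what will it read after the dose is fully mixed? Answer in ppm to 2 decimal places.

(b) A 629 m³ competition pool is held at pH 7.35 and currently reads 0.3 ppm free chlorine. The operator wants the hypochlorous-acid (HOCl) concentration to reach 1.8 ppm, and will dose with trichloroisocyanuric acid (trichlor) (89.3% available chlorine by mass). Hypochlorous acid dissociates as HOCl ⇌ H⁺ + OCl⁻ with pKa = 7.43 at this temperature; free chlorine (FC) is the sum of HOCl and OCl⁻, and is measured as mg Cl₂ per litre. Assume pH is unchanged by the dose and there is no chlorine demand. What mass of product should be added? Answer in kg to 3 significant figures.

(a) 5.62 ppm; (b) 2.11 kg

(a) Volume: 581 m³ = 581,000 L.
(a) Available chlorine delivered: 2920 g × 0.681 = 1989 g as Cl₂.
(a) Concentration rise: 1989 g / 581,000 L = 3.423 mg/L = 3.42 ppm.
(a) Final FC: 2.2 + 3.42 = 5.62 ppm.

(b) Volume: 629 m³ = 629,000 L.
(b) [OCl⁻]/[HOCl] = 10^(pH − pKa) = 10^(7.35 − 7.43) = 0.8318; fraction as HOCl = 1/(1 + 0.8318) = 0.5459.
(b) Free chlorine required for 1.8 ppm HOCl: 1.8 / 0.5459 = 3.297 ppm.
(b) FC to add: 3.297 − 0.3 = 2.997 mg/L as Cl₂.
(b) Cl₂ equivalent: 2.997 mg/L × 629,000 L = 1885 g.
(b) Product at 89.3% available Cl: 1885 / 0.893 = 2111 g.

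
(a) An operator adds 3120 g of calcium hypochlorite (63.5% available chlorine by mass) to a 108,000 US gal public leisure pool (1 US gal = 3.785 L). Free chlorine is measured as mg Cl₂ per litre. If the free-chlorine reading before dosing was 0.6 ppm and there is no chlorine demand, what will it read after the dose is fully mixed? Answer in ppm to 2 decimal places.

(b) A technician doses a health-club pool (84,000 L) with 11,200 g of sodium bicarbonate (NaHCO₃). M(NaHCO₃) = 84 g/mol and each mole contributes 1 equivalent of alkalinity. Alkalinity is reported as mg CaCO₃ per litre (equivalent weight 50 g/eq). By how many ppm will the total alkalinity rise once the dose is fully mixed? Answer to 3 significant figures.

(a) 5.45 ppm; (b) 79.4 ppm

(a) Volume: 108,000 US gal × 3.785 L/gal = 408,780 L.
(a) Available chlorine delivered: 3120 g × 0.635 = 1981 g as Cl₂.
(a) Concentration rise: 1981 g / 408,780 L = 4.847 mg/L = 4.85 ppm.
(a) Final FC: 0.6 + 4.85 = 5.45 ppm.

(b) Moles of NaHCO₃: 11,200 g ÷ 84 g/mol = 133.3 mol → 133.3 eq of alkalinity.
(b) As CaCO₃: 133.3 eq × 50 g/eq = 6667 g.
(b) Rise: 6667 g / 84,000 L × 1000 = 79.37 mg/L.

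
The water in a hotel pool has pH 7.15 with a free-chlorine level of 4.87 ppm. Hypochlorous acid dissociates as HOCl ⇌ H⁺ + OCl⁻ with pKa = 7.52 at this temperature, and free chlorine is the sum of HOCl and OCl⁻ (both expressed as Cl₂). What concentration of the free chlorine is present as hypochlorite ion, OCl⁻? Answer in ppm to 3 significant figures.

1.46 ppm

[OCl⁻]/[HOCl] = 10^(pH − pKa) = 10^(7.15 − 7.52) = 10^-0.37 = 0.4266.
Fraction as HOCl = 1 / (1 + 0.4266) = 0.701.
OCl⁻ = (1 − 0.701) × 4.87 ppm = 1.456 ppm.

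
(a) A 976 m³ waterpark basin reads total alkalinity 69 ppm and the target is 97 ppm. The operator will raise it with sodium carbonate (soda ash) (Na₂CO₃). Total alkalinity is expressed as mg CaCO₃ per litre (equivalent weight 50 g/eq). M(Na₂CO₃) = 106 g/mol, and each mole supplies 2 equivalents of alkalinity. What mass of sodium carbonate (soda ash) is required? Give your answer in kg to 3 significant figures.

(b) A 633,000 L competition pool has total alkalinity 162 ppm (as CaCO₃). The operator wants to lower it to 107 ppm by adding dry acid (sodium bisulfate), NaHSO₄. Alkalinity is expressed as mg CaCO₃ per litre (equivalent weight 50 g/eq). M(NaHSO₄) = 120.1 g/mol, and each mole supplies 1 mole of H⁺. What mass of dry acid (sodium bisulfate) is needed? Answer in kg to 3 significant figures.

(a) 29.0 kg; (b) 83.6 kg

(a) Volume: 976 m³ = 976,000 L.
(a) Alkalinity to add: (97 − 69) = 28 mg/L as CaCO₃ × 976,000 L = 27,330 g as CaCO₃.
(a) Equivalents: 27,330 g ÷ 50 g/eq = 546.6 eq.
(a) Each mole of Na₂CO₃ supplies 2 eq, so 546.6 / 2 = 273.3 mol.
(a) Mass: 273.3 mol × 106 g/mol = 28,970 g.

(b) Alkalinity to neutralize: (162 − 107) = 55 mg/L as CaCO₃ × 633,000 L = 34,820 g as CaCO₃.
(b) Equivalents of H⁺ required: 34,820 ÷ 50 g/eq = 696.3 eq = 696.3 mol NaHSO₄.
(b) Mass of NaHSO₄: 696.3 × 120.1 = 83,630 g.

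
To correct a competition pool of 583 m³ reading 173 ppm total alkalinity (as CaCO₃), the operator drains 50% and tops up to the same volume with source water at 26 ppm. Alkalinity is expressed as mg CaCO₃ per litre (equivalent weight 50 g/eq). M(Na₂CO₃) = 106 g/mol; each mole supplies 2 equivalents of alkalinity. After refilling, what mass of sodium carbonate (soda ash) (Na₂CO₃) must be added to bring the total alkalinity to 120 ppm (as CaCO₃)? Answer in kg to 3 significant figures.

Volume: 583 m³ = 583,000 L.
After draining 50% and refilling: 173 × 0.50 + 26 × 0.50 = 99.5 ppm.
Deficit to target: 120 − 99.5 = 20.5 mg/L.
As CaCO₃: 20.5 mg/L × 583,000 L = 11,950 g; ÷ 50 g/eq ÷ 2 = 119.5 mol Na₂CO₃.
Mass: 119.5 × 106 = 12,670 g.

12.7 kg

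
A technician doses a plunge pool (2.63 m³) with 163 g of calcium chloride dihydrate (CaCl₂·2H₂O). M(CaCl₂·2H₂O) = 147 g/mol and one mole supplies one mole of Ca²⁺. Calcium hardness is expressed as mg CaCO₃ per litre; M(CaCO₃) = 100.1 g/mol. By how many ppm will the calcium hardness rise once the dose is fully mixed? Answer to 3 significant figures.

Volume: 2.63 m³ = 2,630 L.
Moles of Ca²⁺: 163 g ÷ 147 g/mol = 1.109 mol.
As CaCO₃: 1.109 mol × 100.1 g/mol = 111 g.
Rise: 111 g / 2,630 L × 1000 = 42.2 mg/L.

42.2 ppm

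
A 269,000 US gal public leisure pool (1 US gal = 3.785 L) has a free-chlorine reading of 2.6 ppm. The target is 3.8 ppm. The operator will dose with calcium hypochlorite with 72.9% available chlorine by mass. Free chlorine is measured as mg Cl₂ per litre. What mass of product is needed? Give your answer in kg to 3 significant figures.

Volume: 269,000 US gal × 3.785 L/gal = 1,018,165 L.
Chlorine deficit: 3.8 − 2.6 = 1.2 ppm = 1.2 mg/L as Cl₂.
Cl₂ equivalent needed: 1.2 mg/L × 1,018,165 L = 1,222,000 mg = 1222 g.
Product at 72.9% available chlorine: 1222 / 0.729 = 1676 g.

1.68 kg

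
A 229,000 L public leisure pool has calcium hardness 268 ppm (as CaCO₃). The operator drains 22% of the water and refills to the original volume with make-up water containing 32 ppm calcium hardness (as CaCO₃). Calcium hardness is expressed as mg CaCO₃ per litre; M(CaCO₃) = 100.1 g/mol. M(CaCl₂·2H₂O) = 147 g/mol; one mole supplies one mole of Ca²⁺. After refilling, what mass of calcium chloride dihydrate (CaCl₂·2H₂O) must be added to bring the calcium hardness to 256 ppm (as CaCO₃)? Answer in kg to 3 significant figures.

13.4 kg

After draining 22% and refilling: 268 × 0.78 + 32 × 0.22 = 216.08 ppm.
Deficit to target: 256 − 216.08 = 39.92 mg/L.
As CaCO₃: 39.92 mg/L × 229,000 L = 9142 g; ÷ 100.1 = 91.33 mol Ca²⁺.
Mass: 91.33 × 147 = 13,420 g.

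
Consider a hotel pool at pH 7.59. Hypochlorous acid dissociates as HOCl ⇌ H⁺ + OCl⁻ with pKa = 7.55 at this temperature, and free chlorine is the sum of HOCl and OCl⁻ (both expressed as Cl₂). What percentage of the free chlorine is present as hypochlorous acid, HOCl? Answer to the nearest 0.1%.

[OCl⁻]/[HOCl] = 10^(pH − pKa) = 10^(7.59 − 7.55) = 10^0.04 = 1.096.
Fraction as HOCl = 1 / (1 + 1.096) = 0.477.

47.7%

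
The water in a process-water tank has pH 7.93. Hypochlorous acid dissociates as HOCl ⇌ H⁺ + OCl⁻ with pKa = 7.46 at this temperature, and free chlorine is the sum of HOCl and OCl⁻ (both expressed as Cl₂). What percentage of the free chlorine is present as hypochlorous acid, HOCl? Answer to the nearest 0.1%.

[OCl⁻]/[HOCl] = 10^(pH − pKa) = 10^(7.93 − 7.46) = 10^0.47 = 2.951.
Fraction as HOCl = 1 / (1 + 2.951) = 0.2531.

25.3%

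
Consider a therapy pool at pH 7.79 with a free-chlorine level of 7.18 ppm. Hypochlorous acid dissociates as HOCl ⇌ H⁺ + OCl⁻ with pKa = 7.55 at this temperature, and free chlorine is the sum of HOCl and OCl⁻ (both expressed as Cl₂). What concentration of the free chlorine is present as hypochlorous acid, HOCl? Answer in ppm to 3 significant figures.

2.62 ppm

[OCl⁻]/[HOCl] = 10^(pH − pKa) = 10^(7.79 − 7.55) = 10^0.24 = 1.738.
Fraction as HOCl = 1 / (1 + 1.738) = 0.3653.
HOCl = 0.3653 × 7.18 ppm = 2.623 ppm.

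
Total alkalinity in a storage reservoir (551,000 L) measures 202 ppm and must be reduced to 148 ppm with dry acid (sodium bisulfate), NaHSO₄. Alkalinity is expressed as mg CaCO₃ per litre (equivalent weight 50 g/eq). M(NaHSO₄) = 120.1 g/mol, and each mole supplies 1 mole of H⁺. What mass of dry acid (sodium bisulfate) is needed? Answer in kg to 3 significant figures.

71.5 kg

Alkalinity to neutralize: (202 − 148) = 54 mg/L as CaCO₃ × 551,000 L = 29,750 g as CaCO₃.
Equivalents of H⁺ required: 29,750 ÷ 50 g/eq = 595.1 eq = 595.1 mol NaHSO₄.
Mass of NaHSO₄: 595.1 × 120.1 = 71,470 g.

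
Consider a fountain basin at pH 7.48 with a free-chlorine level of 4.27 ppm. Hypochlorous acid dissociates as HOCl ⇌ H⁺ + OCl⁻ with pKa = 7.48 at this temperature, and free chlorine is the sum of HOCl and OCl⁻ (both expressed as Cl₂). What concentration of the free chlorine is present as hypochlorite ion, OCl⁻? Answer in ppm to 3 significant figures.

2.13 ppm

[OCl⁻]/[HOCl] = 10^(pH − pKa) = 10^(7.48 − 7.48) = 10^0.00 = 1.
Fraction as HOCl = 1 / (1 + 1) = 0.5.
OCl⁻ = (1 − 0.5) × 4.27 ppm = 2.135 ppm.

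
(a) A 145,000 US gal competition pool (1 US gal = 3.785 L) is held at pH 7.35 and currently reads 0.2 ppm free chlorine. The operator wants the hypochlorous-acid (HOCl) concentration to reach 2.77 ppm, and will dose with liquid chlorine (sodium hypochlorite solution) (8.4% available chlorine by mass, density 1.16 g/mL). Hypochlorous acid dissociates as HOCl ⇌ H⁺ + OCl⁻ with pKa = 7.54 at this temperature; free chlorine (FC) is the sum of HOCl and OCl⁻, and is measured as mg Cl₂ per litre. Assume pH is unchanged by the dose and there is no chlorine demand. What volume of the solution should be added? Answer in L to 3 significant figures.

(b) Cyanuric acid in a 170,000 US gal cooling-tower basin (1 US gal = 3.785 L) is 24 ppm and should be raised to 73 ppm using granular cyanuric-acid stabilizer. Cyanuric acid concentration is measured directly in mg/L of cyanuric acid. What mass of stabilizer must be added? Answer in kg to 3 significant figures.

(a) 24.5 L; (b) 31.5 kg

(a) Volume: 145,000 US gal × 3.785 L/gal = 548,825 L.
(a) [OCl⁻]/[HOCl] = 10^(pH − pKa) = 10^(7.35 − 7.54) = 0.6457; fraction as HOCl = 1/(1 + 0.6457) = 0.6077.
(a) Free chlorine required for 2.77 ppm HOCl: 2.77 / 0.6077 = 4.558 ppm.
(a) FC to add: 4.558 − 0.2 = 4.358 mg/L as Cl₂.
(a) Cl₂ equivalent: 4.358 mg/L × 548,825 L = 2392 g.
(a) Product at 8.4% available Cl: 2392 / 0.084 = 28,480 g.
(a) Volume: 28,480 g ÷ 1.16 g/mL = 24,550 mL.

(b) Volume: 170,000 US gal × 3.785 L/gal = 643,450 L.
(b) CYA to add: (73 − 24) = 49 mg/L × 643,450 L = 31,530 g cyanuric acid.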